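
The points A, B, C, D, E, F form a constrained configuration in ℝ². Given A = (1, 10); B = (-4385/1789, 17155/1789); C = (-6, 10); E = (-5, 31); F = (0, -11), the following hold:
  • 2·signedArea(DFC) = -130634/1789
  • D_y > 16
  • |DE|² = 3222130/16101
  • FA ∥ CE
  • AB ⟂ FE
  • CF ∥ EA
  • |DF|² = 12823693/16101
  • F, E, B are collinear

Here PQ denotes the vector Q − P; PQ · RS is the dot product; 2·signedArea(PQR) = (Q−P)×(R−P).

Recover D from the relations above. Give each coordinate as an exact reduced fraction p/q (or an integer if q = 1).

1. D_x = -24064/5367  [line -21·x + -6·y + 12560/1789 = 0 ∩ |DF|² = 12823693/16101]
2. D_y = 30168/1789  [line -21·x + -6·y + 12560/1789 = 0 ∩ |DF|² = 12823693/16101]
   → D = (-24064/5367, 30168/1789)

D = (-24064/5367, 30168/1789)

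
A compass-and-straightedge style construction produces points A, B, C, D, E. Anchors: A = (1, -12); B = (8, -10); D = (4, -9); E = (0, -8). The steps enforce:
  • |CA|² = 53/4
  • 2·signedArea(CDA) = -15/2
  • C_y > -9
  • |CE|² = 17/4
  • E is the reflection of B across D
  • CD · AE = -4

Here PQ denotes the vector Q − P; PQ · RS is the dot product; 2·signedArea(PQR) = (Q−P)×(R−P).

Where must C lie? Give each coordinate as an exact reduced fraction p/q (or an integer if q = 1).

1. C_x = 2  [2·signedArea(CDA) = -15/2 ∩ CD · AE = -4]
2. C_y = -17/2  [2·signedArea(CDA) = -15/2 ∩ CD · AE = -4]
   → C = (2, -17/2)

C = (2, -17/2)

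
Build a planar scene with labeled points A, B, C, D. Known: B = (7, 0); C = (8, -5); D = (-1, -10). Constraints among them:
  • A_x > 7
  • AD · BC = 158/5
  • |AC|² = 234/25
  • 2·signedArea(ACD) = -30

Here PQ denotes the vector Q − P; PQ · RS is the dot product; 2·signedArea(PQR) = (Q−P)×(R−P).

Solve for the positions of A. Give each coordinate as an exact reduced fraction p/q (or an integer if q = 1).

1. A_x = 37/5  [AD · BC = 158/5 ∩ 2·signedArea(ACD) = -30]
2. A_y = -2  [AD · BC = 158/5 ∩ 2·signedArea(ACD) = -30]
   → A = (37/5, -2)

A = (37/5, -2)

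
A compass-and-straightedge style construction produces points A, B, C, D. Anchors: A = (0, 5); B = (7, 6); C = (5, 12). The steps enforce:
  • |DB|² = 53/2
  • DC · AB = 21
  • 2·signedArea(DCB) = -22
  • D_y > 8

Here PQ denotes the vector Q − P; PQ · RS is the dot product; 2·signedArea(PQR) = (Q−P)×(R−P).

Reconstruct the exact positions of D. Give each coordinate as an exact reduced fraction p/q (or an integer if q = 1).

D = (5/2, 17/2)

1. D_x = 5/2  [2·signedArea(DCB) = -22 ∩ DC · AB = 21]
2. D_y = 17/2  [2·signedArea(DCB) = -22 ∩ DC · AB = 21]
   → D = (5/2, 17/2)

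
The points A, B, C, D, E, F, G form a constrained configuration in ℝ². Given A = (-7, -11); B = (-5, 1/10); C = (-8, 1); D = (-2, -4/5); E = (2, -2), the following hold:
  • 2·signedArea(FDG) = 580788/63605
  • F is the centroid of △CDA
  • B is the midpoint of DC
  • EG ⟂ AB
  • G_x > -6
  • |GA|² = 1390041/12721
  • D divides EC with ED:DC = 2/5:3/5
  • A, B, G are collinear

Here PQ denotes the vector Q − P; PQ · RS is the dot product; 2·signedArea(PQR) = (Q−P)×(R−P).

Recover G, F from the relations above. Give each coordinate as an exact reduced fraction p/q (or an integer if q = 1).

F = (-17/3, -18/5)
G = (-65467/12721, -9062/12721)

1. G_x = -65467/12721  [A, B, G are collinear ∩ EG ⟂ AB]
2. G_y = -9062/12721  [A, B, G are collinear ∩ EG ⟂ AB]
   → G = (-65467/12721, -9062/12721)
3. F_x = -17/3  [F is the centroid of △CDA]
4. F_y = -18/5  [F is the centroid of △CDA]
   → F = (-17/3, -18/5)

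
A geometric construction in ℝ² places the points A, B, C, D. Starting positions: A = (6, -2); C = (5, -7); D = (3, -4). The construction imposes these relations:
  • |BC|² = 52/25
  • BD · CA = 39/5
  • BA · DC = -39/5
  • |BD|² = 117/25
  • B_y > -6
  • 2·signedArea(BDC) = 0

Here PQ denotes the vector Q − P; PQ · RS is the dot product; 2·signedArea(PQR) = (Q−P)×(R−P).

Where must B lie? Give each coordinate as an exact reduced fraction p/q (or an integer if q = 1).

B = (21/5, -29/5)

1. B_x = 21/5  [2·signedArea(BDC) = 0 ∩ BA · DC = -39/5]
2. B_y = -29/5  [2·signedArea(BDC) = 0 ∩ BA · DC = -39/5]
   → B = (21/5, -29/5)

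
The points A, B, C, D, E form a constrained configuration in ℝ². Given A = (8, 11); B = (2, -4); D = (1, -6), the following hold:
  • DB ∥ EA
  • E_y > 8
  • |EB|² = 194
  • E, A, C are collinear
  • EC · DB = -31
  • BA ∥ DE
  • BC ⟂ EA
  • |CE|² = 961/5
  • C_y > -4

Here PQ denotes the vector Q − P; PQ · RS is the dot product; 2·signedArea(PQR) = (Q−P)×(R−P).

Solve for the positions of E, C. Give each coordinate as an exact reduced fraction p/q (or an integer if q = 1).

C = (4/5, -17/5)
E = (7, 9)

1. E_x = 7  [DB ∥ EA ∩ BA ∥ DE]
2. E_y = 9  [DB ∥ EA ∩ BA ∥ DE]
   → E = (7, 9)
3. C_x = 4/5  [E, A, C are collinear ∩ BC ⟂ EA]
4. C_y = -17/5  [E, A, C are collinear ∩ BC ⟂ EA]
   → C = (4/5, -17/5)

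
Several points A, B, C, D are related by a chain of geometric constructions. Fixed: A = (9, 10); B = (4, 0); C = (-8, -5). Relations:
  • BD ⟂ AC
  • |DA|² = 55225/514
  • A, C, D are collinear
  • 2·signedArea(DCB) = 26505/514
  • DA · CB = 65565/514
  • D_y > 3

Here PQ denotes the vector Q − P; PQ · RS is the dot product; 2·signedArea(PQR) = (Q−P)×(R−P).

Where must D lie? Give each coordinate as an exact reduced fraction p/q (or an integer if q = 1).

1. D_x = 631/514  [A, C, D are collinear ∩ BD ⟂ AC]
2. D_y = 1615/514  [A, C, D are collinear ∩ BD ⟂ AC]
   → D = (631/514, 1615/514)

D = (631/514, 1615/514)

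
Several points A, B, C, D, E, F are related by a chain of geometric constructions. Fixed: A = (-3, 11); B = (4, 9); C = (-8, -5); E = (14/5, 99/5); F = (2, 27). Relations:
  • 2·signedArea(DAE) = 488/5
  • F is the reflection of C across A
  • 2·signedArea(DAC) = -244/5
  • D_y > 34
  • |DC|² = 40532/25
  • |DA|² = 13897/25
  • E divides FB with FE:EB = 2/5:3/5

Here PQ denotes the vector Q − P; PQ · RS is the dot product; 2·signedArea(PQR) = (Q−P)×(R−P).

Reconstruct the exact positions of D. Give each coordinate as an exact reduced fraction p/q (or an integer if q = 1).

1. D_x = 6/5  [2·signedArea(DAE) = 488/5 ∩ 2·signedArea(DAC) = -244/5]
2. D_y = 171/5  [2·signedArea(DAE) = 488/5 ∩ 2·signedArea(DAC) = -244/5]
   → D = (6/5, 171/5)

D = (6/5, 171/5)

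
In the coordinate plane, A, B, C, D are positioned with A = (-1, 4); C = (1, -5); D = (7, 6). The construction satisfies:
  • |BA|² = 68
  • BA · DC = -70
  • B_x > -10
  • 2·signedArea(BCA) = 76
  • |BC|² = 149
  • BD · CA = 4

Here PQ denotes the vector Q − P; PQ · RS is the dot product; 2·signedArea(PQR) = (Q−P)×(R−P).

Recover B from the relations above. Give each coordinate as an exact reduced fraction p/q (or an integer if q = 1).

B = (-9, 2)

1. B_x = -9  [2·signedArea(BCA) = 76 ∩ BA · DC = -70]
2. B_y = 2  [2·signedArea(BCA) = 76 ∩ BA · DC = -70]
   → B = (-9, 2)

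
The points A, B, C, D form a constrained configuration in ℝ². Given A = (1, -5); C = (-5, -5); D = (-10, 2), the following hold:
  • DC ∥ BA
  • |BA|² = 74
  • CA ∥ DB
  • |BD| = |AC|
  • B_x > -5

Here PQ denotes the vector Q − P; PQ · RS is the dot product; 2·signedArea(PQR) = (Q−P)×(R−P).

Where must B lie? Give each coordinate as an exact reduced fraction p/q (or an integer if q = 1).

1. B_x = -4  [DC ∥ BA ∩ CA ∥ DB]
2. B_y = 2  [DC ∥ BA ∩ CA ∥ DB]
   → B = (-4, 2)

B = (-4, 2)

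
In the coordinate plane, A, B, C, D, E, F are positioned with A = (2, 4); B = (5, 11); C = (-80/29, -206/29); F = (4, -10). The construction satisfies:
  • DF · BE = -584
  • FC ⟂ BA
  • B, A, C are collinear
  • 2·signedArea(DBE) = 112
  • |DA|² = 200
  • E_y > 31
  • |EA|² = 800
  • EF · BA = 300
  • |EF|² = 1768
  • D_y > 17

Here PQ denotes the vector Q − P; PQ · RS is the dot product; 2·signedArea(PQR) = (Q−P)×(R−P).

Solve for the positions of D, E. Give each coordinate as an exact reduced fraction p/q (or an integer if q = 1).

D = (0, 18)
E = (6, 32)

1. E_x = 6  [line 3·x + 7·y + -242 = 0 ∩ |EA|² = 800]
2. E_y = 32  [line 3·x + 7·y + -242 = 0 ∩ |EA|² = 800]
   → E = (6, 32)
3. D_x = 0  [2·signedArea(DBE) = 112 ∩ DF · BE = -584]
4. D_y = 18  [2·signedArea(DBE) = 112 ∩ DF · BE = -584]
   → D = (0, 18)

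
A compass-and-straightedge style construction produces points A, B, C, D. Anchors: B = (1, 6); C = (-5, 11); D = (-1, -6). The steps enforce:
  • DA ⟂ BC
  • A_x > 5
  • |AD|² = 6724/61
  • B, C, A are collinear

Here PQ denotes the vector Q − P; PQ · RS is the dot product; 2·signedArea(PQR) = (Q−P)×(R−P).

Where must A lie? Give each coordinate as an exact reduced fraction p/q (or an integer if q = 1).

1. A_x = 349/61  [B, C, A are collinear ∩ DA ⟂ BC]
2. A_y = 126/61  [B, C, A are collinear ∩ DA ⟂ BC]
   → A = (349/61, 126/61)

A = (349/61, 126/61)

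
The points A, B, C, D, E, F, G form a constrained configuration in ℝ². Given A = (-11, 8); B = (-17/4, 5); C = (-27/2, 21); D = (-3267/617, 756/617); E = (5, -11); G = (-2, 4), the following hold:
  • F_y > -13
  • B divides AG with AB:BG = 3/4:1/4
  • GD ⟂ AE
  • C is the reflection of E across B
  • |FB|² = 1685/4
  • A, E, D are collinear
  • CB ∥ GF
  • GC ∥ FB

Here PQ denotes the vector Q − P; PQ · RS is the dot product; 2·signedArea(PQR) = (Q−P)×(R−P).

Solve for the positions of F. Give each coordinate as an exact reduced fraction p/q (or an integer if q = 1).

1. F_x = 29/4  [GC ∥ FB ∩ CB ∥ GF]
2. F_y = -12  [GC ∥ FB ∩ CB ∥ GF]
   → F = (29/4, -12)

F = (29/4, -12)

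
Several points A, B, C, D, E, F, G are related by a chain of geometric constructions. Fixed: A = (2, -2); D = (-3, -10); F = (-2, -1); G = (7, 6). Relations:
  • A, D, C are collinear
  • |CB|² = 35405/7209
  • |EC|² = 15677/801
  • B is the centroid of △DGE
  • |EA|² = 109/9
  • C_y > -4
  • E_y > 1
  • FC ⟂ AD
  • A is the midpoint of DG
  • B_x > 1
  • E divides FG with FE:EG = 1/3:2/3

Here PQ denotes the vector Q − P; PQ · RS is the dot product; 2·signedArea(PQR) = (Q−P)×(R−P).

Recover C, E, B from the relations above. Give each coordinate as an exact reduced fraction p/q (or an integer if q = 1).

1. C_x = 118/89  [A, D, C are collinear ∩ FC ⟂ AD]
2. C_y = -274/89  [A, D, C are collinear ∩ FC ⟂ AD]
   → C = (118/89, -274/89)
3. E_x = 1  [E divides FG with FE:EG = 1/3:2/3]
4. E_y = 4/3  [E divides FG with FE:EG = 1/3:2/3]
   → E = (1, 4/3)
5. B_x = 5/3  [B is the centroid of △DGE]
6. B_y = -8/9  [B is the centroid of △DGE]
   → B = (5/3, -8/9)

B = (5/3, -8/9)
C = (118/89, -274/89)
E = (1, 4/3)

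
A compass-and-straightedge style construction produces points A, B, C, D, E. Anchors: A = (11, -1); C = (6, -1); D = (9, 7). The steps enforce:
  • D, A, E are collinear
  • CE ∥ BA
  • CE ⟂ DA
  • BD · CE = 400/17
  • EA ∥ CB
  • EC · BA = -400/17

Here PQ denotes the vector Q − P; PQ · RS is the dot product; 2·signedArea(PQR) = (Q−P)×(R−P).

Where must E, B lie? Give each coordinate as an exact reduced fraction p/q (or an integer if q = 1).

B = (107/17, -37/17)
E = (182/17, 3/17)

1. E_x = 182/17  [D, A, E are collinear ∩ CE ⟂ DA]
2. E_y = 3/17  [D, A, E are collinear ∩ CE ⟂ DA]
   → E = (182/17, 3/17)
3. B_x = 107/17  [CE ∥ BA ∩ EA ∥ CB]
4. B_y = -37/17  [CE ∥ BA ∩ EA ∥ CB]
   → B = (107/17, -37/17)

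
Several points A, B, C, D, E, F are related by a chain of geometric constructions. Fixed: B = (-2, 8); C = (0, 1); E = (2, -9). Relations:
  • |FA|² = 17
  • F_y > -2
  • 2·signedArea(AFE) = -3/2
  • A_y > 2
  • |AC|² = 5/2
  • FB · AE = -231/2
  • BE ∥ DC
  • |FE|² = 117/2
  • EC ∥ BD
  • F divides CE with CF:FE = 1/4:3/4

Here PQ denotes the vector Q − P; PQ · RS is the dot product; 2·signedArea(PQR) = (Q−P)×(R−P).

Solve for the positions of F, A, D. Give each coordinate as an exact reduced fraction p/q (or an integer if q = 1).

1. F_x = 1/2  [F divides CE with CF:FE = 1/4:3/4]
2. F_y = -3/2  [F divides CE with CF:FE = 1/4:3/4]
   → F = (1/2, -3/2)
3. A_x = -1/2  [2·signedArea(AFE) = -3/2 ∩ FB · AE = -231/2]
4. A_y = 5/2  [2·signedArea(AFE) = -3/2 ∩ FB · AE = -231/2]
   → A = (-1/2, 5/2)
5. D_x = -4  [BE ∥ DC ∩ EC ∥ BD]
6. D_y = 18  [BE ∥ DC ∩ EC ∥ BD]
   → D = (-4, 18)

A = (-1/2, 5/2)
D = (-4, 18)
F = (1/2, -3/2)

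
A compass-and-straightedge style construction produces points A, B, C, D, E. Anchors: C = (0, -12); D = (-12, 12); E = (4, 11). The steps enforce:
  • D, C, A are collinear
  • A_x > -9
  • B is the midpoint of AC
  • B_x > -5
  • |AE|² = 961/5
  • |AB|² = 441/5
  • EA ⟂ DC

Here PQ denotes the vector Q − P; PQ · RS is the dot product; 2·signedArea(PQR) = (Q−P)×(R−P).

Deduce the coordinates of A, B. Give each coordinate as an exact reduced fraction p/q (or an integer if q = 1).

1. A_x = -42/5  [D, C, A are collinear ∩ EA ⟂ DC]
2. A_y = 24/5  [D, C, A are collinear ∩ EA ⟂ DC]
   → A = (-42/5, 24/5)
3. B_x = -21/5  [B is the midpoint of AC]
4. B_y = -18/5  [B is the midpoint of AC]
   → B = (-21/5, -18/5)

A = (-42/5, 24/5)
B = (-21/5, -18/5)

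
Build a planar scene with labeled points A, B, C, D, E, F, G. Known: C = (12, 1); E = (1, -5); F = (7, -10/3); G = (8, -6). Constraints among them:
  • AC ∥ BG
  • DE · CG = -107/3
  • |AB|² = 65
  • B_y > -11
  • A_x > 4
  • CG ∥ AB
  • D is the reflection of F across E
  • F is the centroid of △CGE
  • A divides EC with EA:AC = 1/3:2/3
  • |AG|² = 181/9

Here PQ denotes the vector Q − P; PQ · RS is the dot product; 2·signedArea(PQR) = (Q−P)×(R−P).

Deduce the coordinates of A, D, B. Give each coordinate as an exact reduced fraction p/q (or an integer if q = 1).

1. A_x = 14/3  [A divides EC with EA:AC = 1/3:2/3]
2. A_y = -3  [A divides EC with EA:AC = 1/3:2/3]
   → A = (14/3, -3)
3. D_x = -5  [D is the reflection of F across E]
4. D_y = -20/3  [D is the reflection of F across E]
   → D = (-5, -20/3)
5. B_x = 2/3  [AC ∥ BG ∩ CG ∥ AB]
6. B_y = -10  [AC ∥ BG ∩ CG ∥ AB]
   → B = (2/3, -10)

A = (14/3, -3)
B = (2/3, -10)
D = (-5, -20/3)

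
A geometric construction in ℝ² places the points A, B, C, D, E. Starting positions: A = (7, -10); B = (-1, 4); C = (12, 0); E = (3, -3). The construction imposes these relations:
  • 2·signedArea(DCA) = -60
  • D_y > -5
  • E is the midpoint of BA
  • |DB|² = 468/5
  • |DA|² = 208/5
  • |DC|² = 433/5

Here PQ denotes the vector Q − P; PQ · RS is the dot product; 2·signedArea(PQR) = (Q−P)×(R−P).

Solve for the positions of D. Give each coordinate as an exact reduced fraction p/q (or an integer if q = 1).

D = (19/5, -22/5)

1. D_x = 19/5  [line 10·x + -5·y + -60 = 0 ∩ |DA|² = 208/5]
2. D_y = -22/5  [line 10·x + -5·y + -60 = 0 ∩ |DA|² = 208/5]
   → D = (19/5, -22/5)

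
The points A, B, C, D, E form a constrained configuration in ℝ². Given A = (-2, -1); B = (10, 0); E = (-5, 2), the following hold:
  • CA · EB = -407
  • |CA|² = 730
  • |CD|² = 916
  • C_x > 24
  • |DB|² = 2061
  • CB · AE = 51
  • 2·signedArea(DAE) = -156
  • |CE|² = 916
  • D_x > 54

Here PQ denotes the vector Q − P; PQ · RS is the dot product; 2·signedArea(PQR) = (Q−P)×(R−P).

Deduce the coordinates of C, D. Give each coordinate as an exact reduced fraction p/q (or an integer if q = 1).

C = (25, -2)
D = (55, -6)

1. C_x = 25  [CA · EB = -407 ∩ CB · AE = 51]
2. C_y = -2  [CA · EB = -407 ∩ CB · AE = 51]
   → C = (25, -2)
3. D_x = 55  [line -3·x + -3·y + 147 = 0 ∩ |DB|² = 2061]
4. D_y = -6  [line -3·x + -3·y + 147 = 0 ∩ |DB|² = 2061]
   → D = (55, -6)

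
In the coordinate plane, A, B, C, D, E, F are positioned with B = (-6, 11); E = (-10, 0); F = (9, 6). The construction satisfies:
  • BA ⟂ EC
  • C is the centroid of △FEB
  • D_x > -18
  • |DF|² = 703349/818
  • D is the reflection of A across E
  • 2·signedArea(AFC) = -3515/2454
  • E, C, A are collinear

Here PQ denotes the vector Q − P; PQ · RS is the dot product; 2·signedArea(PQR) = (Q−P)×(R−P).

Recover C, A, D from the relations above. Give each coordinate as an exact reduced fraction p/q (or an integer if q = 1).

A = (-1763/818, 4743/818)
C = (-7/3, 17/3)
D = (-14597/818, -4743/818)

1. C_x = -7/3  [C is the centroid of △FEB]
2. C_y = 17/3  [C is the centroid of △FEB]
   → C = (-7/3, 17/3)
3. A_x = -1763/818  [E, C, A are collinear ∩ BA ⟂ EC]
4. A_y = 4743/818  [E, C, A are collinear ∩ BA ⟂ EC]
   → A = (-1763/818, 4743/818)
5. D_x = -14597/818  [D is the reflection of A across E]
6. D_y = -4743/818  [D is the reflection of A across E]
   → D = (-14597/818, -4743/818)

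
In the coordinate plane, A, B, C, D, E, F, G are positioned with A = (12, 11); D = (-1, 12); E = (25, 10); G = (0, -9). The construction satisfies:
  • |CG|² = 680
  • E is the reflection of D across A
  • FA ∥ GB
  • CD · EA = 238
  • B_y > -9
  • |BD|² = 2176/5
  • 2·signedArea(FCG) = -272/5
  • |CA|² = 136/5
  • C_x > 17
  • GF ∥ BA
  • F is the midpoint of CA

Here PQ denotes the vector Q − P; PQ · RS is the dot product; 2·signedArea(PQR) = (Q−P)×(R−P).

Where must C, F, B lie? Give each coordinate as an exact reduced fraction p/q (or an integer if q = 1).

1. C_x = 86/5  [line 13·x + -1·y + -213 = 0 ∩ |CG|² = 680]
2. C_y = 53/5  [line 13·x + -1·y + -213 = 0 ∩ |CG|² = 680]
   → C = (86/5, 53/5)
3. F_x = 73/5  [F is the midpoint of CA]
4. F_y = 54/5  [F is the midpoint of CA]
   → F = (73/5, 54/5)
5. B_x = -13/5  [GF ∥ BA ∩ FA ∥ GB]
6. B_y = -44/5  [GF ∥ BA ∩ FA ∥ GB]
   → B = (-13/5, -44/5)

B = (-13/5, -44/5)
C = (86/5, 53/5)
F = (73/5, 54/5)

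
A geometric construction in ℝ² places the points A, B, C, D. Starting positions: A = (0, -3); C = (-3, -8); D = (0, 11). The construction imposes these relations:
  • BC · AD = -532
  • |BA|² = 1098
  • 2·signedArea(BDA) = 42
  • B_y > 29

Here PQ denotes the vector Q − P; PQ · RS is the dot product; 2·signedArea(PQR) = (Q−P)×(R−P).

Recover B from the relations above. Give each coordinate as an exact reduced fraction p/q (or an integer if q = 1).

1. B_x = 3  [2·signedArea(BDA) = 42 ∩ BC · AD = -532]
2. B_y = 30  [2·signedArea(BDA) = 42 ∩ BC · AD = -532]
   → B = (3, 30)

B = (3, 30)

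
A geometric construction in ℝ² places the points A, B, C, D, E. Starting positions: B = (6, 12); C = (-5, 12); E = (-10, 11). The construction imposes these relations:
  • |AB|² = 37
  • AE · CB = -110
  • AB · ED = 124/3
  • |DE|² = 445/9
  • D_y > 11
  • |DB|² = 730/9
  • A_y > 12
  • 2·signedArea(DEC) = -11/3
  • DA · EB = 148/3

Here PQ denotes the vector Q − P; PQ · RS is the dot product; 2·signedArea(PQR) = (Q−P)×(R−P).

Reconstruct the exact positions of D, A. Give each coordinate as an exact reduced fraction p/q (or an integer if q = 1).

A = (0, 13)
D = (-3, 35/3)

1. D_x = -3  [line -1·x + 5·y + -184/3 = 0 ∩ |DE|² = 445/9]
2. D_y = 35/3  [line -1·x + 5·y + -184/3 = 0 ∩ |DE|² = 445/9]
   → D = (-3, 35/3)
3. A_x = 0  [AB · ED = 124/3 ∩ AE · CB = -110]
4. A_y = 13  [AB · ED = 124/3 ∩ AE · CB = -110]
   → A = (0, 13)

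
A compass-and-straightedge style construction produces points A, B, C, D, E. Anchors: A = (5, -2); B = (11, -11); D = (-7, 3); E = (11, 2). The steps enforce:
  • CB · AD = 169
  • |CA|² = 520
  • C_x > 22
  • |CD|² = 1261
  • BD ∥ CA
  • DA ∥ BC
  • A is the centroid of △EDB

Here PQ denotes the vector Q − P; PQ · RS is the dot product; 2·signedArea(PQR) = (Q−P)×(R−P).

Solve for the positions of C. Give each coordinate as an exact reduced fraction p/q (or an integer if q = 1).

1. C_x = 23  [BD ∥ CA ∩ DA ∥ BC]
2. C_y = -16  [BD ∥ CA ∩ DA ∥ BC]
   → C = (23, -16)

C = (23, -16)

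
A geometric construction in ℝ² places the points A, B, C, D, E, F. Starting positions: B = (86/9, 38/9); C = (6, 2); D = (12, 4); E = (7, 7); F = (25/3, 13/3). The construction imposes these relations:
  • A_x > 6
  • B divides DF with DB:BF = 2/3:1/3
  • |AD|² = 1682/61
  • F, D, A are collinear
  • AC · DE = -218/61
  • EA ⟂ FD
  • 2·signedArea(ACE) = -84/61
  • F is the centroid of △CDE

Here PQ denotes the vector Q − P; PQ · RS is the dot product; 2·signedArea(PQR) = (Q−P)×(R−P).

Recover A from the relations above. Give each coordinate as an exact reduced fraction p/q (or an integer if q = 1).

1. A_x = 413/61  [F, D, A are collinear ∩ EA ⟂ FD]
2. A_y = 273/61  [F, D, A are collinear ∩ EA ⟂ FD]
   → A = (413/61, 273/61)

A = (413/61, 273/61)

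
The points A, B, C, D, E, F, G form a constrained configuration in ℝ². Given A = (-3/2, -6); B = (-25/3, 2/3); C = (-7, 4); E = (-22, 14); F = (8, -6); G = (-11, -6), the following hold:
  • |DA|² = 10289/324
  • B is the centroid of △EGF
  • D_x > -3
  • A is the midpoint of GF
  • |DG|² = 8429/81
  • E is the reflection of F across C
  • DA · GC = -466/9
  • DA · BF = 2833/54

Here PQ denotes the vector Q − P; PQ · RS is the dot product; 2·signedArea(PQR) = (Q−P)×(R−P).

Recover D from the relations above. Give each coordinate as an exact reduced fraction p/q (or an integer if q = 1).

D = (-22/9, -4/9)

1. D_x = -22/9  [DA · BF = 2833/54 ∩ DA · GC = -466/9]
2. D_y = -4/9  [DA · BF = 2833/54 ∩ DA · GC = -466/9]
   → D = (-22/9, -4/9)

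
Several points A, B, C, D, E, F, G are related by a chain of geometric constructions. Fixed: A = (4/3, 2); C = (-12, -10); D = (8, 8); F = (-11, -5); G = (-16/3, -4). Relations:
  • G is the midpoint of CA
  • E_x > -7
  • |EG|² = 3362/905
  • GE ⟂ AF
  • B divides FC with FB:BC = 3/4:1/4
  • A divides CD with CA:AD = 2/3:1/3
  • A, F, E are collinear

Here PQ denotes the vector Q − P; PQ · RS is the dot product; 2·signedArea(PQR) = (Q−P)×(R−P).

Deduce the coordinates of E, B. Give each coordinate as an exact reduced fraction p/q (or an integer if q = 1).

1. E_x = -17063/2715  [A, F, E are collinear ∩ GE ⟂ AF]
2. E_y = -2103/905  [A, F, E are collinear ∩ GE ⟂ AF]
   → E = (-17063/2715, -2103/905)
3. B_x = -47/4  [B divides FC with FB:BC = 3/4:1/4]
4. B_y = -35/4  [B divides FC with FB:BC = 3/4:1/4]
   → B = (-47/4, -35/4)

B = (-47/4, -35/4)
E = (-17063/2715, -2103/905)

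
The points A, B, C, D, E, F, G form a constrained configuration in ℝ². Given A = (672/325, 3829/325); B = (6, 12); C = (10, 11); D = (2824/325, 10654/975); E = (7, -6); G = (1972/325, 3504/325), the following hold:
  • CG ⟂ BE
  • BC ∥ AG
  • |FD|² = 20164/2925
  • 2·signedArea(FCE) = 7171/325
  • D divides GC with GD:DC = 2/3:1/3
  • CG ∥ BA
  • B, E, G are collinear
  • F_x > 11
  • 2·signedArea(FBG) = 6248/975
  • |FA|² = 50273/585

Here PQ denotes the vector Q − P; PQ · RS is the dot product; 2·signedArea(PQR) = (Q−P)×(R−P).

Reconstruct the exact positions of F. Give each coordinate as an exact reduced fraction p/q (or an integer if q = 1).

1. F_x = 3676/325  [2·signedArea(FCE) = 7171/325 ∩ 2·signedArea(FBG) = 6248/975]
2. F_y = 10796/975  [2·signedArea(FCE) = 7171/325 ∩ 2·signedArea(FBG) = 6248/975]
   → F = (3676/325, 10796/975)

F = (3676/325, 10796/975)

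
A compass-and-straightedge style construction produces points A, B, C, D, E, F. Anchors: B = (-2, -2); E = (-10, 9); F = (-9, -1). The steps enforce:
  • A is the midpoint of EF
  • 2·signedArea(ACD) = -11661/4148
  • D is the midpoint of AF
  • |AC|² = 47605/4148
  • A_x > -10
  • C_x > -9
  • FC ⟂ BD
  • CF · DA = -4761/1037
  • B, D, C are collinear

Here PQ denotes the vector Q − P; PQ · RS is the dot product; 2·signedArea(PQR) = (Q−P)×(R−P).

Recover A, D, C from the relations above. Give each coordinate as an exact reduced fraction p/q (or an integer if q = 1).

A = (-19/2, 4)
C = (-8367/1037, 964/1037)
D = (-37/4, 3/2)

1. A_x = -19/2  [A is the midpoint of EF]
2. A_y = 4  [A is the midpoint of EF]
   → A = (-19/2, 4)
3. D_x = -37/4  [D is the midpoint of AF]
4. D_y = 3/2  [D is the midpoint of AF]
   → D = (-37/4, 3/2)
5. C_x = -8367/1037  [B, D, C are collinear ∩ FC ⟂ BD]
6. C_y = 964/1037  [B, D, C are collinear ∩ FC ⟂ BD]
   → C = (-8367/1037, 964/1037)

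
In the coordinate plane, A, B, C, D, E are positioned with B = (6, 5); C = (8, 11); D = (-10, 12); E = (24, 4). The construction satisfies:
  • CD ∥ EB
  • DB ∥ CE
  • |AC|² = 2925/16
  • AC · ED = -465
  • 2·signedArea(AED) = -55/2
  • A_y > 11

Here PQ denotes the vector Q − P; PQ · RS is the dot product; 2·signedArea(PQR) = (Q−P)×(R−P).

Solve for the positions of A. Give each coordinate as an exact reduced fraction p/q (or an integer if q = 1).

1. A_x = -11/2  [2·signedArea(AED) = -55/2 ∩ AC · ED = -465]
2. A_y = 47/4  [2·signedArea(AED) = -55/2 ∩ AC · ED = -465]
   → A = (-11/2, 47/4)

A = (-11/2, 47/4)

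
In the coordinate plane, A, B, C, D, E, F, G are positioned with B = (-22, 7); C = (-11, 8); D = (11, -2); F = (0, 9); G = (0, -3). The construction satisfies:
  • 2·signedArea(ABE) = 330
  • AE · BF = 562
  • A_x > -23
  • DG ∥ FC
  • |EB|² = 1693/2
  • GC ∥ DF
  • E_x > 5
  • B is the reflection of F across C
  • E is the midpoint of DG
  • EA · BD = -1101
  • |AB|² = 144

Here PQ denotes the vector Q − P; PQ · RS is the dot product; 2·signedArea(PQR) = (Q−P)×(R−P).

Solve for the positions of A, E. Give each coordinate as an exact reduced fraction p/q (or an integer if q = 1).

1. E_x = 11/2  [E is the midpoint of DG]
2. E_y = -5/2  [E is the midpoint of DG]
   → E = (11/2, -5/2)
3. A_x = -22  [2·signedArea(ABE) = 330 ∩ EA · BD = -1101]
4. A_y = 19  [2·signedArea(ABE) = 330 ∩ EA · BD = -1101]
   → A = (-22, 19)

A = (-22, 19)
E = (11/2, -5/2)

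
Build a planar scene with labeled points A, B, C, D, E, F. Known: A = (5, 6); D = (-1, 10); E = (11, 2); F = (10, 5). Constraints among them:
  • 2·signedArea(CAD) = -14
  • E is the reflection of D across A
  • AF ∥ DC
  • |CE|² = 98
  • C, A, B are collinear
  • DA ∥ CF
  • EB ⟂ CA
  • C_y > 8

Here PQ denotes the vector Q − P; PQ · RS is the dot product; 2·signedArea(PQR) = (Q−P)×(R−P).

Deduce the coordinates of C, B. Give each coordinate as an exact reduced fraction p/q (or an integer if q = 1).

1. C_x = 4  [DA ∥ CF ∩ AF ∥ DC]
2. C_y = 9  [DA ∥ CF ∩ AF ∥ DC]
   → C = (4, 9)
3. B_x = 34/5  [C, A, B are collinear ∩ EB ⟂ CA]
4. B_y = 3/5  [C, A, B are collinear ∩ EB ⟂ CA]
   → B = (34/5, 3/5)

B = (34/5, 3/5)
C = (4, 9)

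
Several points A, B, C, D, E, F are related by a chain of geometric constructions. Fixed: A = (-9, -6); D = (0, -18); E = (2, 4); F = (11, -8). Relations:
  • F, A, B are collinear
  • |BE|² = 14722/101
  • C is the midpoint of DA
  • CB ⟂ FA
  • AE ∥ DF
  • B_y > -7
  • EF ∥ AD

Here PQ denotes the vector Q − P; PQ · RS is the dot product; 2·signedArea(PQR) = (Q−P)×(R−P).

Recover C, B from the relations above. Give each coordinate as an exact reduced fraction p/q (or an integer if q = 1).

B = (-399/101, -657/101)
C = (-9/2, -12)

1. C_x = -9/2  [C is the midpoint of DA]
2. C_y = -12  [C is the midpoint of DA]
   → C = (-9/2, -12)
3. B_x = -399/101  [F, A, B are collinear ∩ CB ⟂ FA]
4. B_y = -657/101  [F, A, B are collinear ∩ CB ⟂ FA]
   → B = (-399/101, -657/101)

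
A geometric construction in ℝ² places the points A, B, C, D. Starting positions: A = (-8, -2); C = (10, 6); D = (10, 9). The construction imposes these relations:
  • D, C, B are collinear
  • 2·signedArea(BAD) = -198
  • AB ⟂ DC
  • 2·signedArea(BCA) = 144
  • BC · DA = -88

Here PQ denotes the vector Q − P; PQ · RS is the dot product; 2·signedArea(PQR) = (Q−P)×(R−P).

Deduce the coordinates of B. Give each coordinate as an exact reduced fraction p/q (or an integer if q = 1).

1. B_x = 10  [D, C, B are collinear ∩ AB ⟂ DC]
2. B_y = -2  [D, C, B are collinear ∩ AB ⟂ DC]
   → B = (10, -2)

B = (10, -2)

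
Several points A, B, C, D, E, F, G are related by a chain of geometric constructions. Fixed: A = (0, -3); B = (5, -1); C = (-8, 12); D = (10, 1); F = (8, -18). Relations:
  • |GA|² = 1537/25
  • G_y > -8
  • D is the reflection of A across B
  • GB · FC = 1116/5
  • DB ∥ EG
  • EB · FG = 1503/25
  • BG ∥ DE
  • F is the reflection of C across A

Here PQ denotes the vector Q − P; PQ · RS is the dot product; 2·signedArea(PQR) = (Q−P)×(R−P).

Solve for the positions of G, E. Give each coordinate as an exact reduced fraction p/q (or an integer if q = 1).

E = (56/5, -29/5)
G = (31/5, -39/5)

1. G_x = 31/5  [line 16·x + -30·y + -1666/5 = 0 ∩ |GA|² = 1537/25]
2. G_y = -39/5  [line 16·x + -30·y + -1666/5 = 0 ∩ |GA|² = 1537/25]
   → G = (31/5, -39/5)
3. E_x = 56/5  [DB ∥ EG ∩ BG ∥ DE]
4. E_y = -29/5  [DB ∥ EG ∩ BG ∥ DE]
   → E = (56/5, -29/5)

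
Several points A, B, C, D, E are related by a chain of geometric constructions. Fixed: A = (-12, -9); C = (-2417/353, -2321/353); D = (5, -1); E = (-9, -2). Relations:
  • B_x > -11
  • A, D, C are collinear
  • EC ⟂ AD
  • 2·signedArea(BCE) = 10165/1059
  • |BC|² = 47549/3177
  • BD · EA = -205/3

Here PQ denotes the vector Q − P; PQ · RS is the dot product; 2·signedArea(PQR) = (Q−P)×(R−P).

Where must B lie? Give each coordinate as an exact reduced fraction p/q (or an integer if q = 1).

1. B_x = -10  [BD · EA = -205/3 ∩ 2·signedArea(BCE) = 10165/1059]
2. B_y = -13/3  [BD · EA = -205/3 ∩ 2·signedArea(BCE) = 10165/1059]
   → B = (-10, -13/3)

B = (-10, -13/3)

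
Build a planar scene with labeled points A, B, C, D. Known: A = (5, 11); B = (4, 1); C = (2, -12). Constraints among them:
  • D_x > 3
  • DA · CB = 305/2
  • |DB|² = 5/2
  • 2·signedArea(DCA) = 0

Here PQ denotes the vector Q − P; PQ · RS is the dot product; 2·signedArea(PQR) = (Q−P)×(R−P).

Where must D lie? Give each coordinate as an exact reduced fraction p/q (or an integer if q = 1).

D = (7/2, -1/2)

1. D_x = 7/2  [2·signedArea(DCA) = 0 ∩ DA · CB = 305/2]
2. D_y = -1/2  [2·signedArea(DCA) = 0 ∩ DA · CB = 305/2]
   → D = (7/2, -1/2)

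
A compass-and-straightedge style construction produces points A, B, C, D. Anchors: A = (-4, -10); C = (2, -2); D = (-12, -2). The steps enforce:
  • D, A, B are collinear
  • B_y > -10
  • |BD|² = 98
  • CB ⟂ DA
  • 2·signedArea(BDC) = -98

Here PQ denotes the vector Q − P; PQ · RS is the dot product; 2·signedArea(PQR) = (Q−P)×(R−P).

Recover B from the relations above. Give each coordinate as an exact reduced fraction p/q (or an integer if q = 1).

B = (-5, -9)

1. B_x = -5  [D, A, B are collinear ∩ CB ⟂ DA]
2. B_y = -9  [D, A, B are collinear ∩ CB ⟂ DA]
   → B = (-5, -9)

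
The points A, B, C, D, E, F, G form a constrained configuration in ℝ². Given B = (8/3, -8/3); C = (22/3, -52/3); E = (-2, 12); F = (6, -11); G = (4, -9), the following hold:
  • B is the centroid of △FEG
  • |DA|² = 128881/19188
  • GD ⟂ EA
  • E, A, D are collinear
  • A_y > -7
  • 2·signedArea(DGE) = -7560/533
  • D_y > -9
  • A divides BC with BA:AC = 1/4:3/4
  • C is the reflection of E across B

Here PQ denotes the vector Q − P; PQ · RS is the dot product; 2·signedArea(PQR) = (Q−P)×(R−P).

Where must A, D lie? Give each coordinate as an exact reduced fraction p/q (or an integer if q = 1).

1. A_x = 23/6  [A divides BC with BA:AC = 1/4:3/4]
2. A_y = -19/3  [A divides BC with BA:AC = 1/4:3/4]
   → A = (23/6, -19/3)
3. D_x = 2462/533  [E, A, D are collinear ∩ GD ⟂ EA]
4. D_y = -4692/533  [E, A, D are collinear ∩ GD ⟂ EA]
   → D = (2462/533, -4692/533)

A = (23/6, -19/3)
D = (2462/533, -4692/533)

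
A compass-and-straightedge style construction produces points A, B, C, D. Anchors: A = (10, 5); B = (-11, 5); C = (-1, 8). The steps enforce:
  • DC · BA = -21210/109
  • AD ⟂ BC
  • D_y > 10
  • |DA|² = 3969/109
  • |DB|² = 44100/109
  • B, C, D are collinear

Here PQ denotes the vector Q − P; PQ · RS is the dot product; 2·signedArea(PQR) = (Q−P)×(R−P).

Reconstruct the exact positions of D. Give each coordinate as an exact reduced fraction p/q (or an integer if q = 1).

1. D_x = 901/109  [B, C, D are collinear ∩ AD ⟂ BC]
2. D_y = 1175/109  [B, C, D are collinear ∩ AD ⟂ BC]
   → D = (901/109, 1175/109)

D = (901/109, 1175/109)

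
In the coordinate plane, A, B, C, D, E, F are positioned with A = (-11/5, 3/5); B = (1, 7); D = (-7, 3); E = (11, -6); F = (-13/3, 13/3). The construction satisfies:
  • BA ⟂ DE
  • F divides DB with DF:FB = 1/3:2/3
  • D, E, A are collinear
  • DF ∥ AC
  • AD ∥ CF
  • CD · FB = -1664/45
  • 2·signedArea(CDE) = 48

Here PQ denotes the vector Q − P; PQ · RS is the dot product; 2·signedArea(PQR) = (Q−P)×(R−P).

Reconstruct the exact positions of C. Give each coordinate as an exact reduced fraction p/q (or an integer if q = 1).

1. C_x = 7/15  [AD ∥ CF ∩ DF ∥ AC]
2. C_y = 29/15  [AD ∥ CF ∩ DF ∥ AC]
   → C = (7/15, 29/15)

C = (7/15, 29/15)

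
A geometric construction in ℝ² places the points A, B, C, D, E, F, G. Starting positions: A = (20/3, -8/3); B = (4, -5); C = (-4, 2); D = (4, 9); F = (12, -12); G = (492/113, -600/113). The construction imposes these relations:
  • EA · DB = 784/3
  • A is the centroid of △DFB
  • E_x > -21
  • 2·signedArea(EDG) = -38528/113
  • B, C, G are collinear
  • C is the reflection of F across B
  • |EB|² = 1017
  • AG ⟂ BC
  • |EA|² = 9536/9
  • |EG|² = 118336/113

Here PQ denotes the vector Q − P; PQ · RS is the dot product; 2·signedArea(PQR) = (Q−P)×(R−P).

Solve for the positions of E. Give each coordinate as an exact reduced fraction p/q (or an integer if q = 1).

1. E_x = -20  [EA · DB = 784/3 ∩ 2·signedArea(EDG) = -38528/113]
2. E_y = 16  [EA · DB = 784/3 ∩ 2·signedArea(EDG) = -38528/113]
   → E = (-20, 16)

E = (-20, 16)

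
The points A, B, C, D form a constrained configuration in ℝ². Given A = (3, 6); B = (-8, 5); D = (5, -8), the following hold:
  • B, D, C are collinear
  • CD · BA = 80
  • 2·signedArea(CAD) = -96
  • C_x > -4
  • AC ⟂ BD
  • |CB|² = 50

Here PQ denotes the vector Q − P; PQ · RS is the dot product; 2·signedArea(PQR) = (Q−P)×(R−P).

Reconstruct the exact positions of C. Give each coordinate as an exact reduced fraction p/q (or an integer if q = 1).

1. C_x = -3  [B, D, C are collinear ∩ AC ⟂ BD]
2. C_y = 0  [B, D, C are collinear ∩ AC ⟂ BD]
   → C = (-3, 0)

C = (-3, 0)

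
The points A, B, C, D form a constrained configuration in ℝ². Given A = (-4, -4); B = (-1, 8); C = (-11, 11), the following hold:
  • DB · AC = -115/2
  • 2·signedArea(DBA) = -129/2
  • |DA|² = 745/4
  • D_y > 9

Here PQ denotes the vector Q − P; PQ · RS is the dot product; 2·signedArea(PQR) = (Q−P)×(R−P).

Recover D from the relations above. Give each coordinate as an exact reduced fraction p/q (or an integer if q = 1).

1. D_x = -6  [DB · AC = -115/2 ∩ 2·signedArea(DBA) = -129/2]
2. D_y = 19/2  [DB · AC = -115/2 ∩ 2·signedArea(DBA) = -129/2]
   → D = (-6, 19/2)

D = (-6, 19/2)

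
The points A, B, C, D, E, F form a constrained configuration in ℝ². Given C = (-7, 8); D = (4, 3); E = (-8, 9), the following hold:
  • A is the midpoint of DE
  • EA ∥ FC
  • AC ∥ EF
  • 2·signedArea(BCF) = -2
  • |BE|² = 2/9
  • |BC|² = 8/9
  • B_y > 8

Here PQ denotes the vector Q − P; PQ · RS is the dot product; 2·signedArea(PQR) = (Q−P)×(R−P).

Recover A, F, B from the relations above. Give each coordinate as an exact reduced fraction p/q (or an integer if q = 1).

1. A_x = -2  [A is the midpoint of DE]
2. A_y = 6  [A is the midpoint of DE]
   → A = (-2, 6)
3. F_x = -13  [EA ∥ FC ∩ AC ∥ EF]
4. F_y = 11  [EA ∥ FC ∩ AC ∥ EF]
   → F = (-13, 11)
5. B_x = -23/3  [line -3·x + -6·y + 29 = 0 ∩ |BC|² = 8/9]
6. B_y = 26/3  [line -3·x + -6·y + 29 = 0 ∩ |BC|² = 8/9]
   → B = (-23/3, 26/3)

A = (-2, 6)
B = (-23/3, 26/3)
F = (-13, 11)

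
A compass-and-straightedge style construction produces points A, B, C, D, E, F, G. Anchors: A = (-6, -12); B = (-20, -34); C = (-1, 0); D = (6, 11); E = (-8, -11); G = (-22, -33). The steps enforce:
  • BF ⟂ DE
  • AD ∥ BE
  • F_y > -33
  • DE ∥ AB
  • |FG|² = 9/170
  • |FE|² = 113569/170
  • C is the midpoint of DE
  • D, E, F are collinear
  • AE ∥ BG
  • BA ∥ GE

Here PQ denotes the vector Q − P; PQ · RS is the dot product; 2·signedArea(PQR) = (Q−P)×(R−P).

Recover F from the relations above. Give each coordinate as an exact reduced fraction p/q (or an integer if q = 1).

1. F_x = -3719/170  [D, E, F are collinear ∩ BF ⟂ DE]
2. F_y = -5577/170  [D, E, F are collinear ∩ BF ⟂ DE]
   → F = (-3719/170, -5577/170)

F = (-3719/170, -5577/170)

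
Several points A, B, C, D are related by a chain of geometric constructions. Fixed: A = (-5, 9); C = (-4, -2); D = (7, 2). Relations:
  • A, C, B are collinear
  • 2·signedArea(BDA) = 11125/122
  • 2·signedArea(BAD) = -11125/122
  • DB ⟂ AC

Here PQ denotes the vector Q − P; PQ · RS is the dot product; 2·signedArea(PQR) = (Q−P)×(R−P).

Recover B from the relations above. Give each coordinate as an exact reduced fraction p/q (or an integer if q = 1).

B = (-521/122, 119/122)

1. B_x = -521/122  [A, C, B are collinear ∩ DB ⟂ AC]
2. B_y = 119/122  [A, C, B are collinear ∩ DB ⟂ AC]
   → B = (-521/122, 119/122)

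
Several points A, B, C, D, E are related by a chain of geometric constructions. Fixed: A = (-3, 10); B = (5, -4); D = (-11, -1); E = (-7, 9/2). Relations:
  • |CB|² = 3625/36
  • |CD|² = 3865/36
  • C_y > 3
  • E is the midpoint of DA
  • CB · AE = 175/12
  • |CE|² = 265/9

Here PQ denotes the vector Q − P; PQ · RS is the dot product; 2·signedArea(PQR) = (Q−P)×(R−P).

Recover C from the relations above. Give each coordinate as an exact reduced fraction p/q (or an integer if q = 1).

1. C_x = -5/3  [line 4·x + 11/2·y + -151/12 = 0 ∩ |CB|² = 3625/36]
2. C_y = 7/2  [line 4·x + 11/2·y + -151/12 = 0 ∩ |CB|² = 3625/36]
   → C = (-5/3, 7/2)

C = (-5/3, 7/2)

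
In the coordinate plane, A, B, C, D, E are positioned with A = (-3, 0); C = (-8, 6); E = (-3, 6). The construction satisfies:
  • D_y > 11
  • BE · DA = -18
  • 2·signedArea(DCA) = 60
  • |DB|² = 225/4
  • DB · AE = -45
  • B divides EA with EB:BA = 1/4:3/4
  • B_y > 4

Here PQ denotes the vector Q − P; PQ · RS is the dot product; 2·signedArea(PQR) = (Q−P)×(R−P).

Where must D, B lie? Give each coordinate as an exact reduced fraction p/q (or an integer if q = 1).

B = (-3, 9/2)
D = (-3, 12)

1. B_x = -3  [B divides EA with EB:BA = 1/4:3/4]
2. B_y = 9/2  [B divides EA with EB:BA = 1/4:3/4]
   → B = (-3, 9/2)
3. D_x = -3  [2·signedArea(DCA) = 60 ∩ BE · DA = -18]
4. D_y = 12  [2·signedArea(DCA) = 60 ∩ BE · DA = -18]
   → D = (-3, 12)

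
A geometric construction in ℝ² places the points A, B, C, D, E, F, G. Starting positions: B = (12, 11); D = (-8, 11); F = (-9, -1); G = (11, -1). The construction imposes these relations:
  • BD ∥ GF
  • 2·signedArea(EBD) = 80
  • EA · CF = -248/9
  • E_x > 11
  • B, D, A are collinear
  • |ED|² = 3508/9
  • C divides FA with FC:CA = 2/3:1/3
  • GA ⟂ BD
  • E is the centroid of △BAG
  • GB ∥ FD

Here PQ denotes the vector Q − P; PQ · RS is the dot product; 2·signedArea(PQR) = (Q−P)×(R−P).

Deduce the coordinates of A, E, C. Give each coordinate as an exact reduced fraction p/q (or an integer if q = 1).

1. A_x = 11  [B, D, A are collinear ∩ GA ⟂ BD]
2. A_y = 11  [B, D, A are collinear ∩ GA ⟂ BD]
   → A = (11, 11)
3. E_x = 34/3  [E is the centroid of △BAG]
4. E_y = 7  [E is the centroid of △BAG]
   → E = (34/3, 7)
5. C_x = 13/3  [C divides FA with FC:CA = 2/3:1/3]
6. C_y = 7  [C divides FA with FC:CA = 2/3:1/3]
   → C = (13/3, 7)

A = (11, 11)
C = (13/3, 7)
E = (34/3, 7)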